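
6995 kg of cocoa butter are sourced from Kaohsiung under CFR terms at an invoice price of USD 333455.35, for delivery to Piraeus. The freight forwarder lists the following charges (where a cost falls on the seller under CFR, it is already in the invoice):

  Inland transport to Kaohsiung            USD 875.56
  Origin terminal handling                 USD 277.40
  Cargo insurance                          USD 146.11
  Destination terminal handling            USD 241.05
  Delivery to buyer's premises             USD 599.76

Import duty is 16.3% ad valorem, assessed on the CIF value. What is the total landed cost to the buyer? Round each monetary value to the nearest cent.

CFR: the seller pays costs through ocean freight to the destination port, but not insurance.
Already in the invoice (seller's account under CFR): inland to port, origin terminal — exclude.
CIF value = CFR price + insurance = 333455.35 + 146.11 = 333601.46
Import duty = 333601.46 × 16.3% = 54377.04
Buyer bears: insurance 146.11 + destination terminal 241.05 + delivery 599.76 + duty 54377.04 = 55363.96
Landed cost = invoice 333455.35 + 55363.96 = 388819.31

Total landed cost: USD 388819.31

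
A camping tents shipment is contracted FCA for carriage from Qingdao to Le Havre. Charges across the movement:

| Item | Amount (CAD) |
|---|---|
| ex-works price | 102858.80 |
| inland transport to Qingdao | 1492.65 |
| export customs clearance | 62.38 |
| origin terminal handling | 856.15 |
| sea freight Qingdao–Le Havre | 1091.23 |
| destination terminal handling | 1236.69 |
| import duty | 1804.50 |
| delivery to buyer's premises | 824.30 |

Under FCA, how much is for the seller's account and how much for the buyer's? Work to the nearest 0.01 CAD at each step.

FCA: the seller delivers export-cleared goods to the carrier; the buyer bears costs from that point.
Seller's account: goods 102858.80 + inland to port 1492.65 + export clearance 62.38 = 104413.83
Buyer's account: origin terminal 856.15 + freight 1091.23 + destination terminal 1236.69 + duty 1804.50 + delivery 824.30 = 5812.87

Seller: CAD 104413.83; buyer: CAD 5812.87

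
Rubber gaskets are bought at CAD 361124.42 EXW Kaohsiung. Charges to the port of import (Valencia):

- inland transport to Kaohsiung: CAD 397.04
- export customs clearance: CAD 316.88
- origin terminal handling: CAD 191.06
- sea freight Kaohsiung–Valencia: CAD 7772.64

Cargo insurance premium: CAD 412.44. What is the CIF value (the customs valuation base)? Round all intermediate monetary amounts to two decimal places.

CIF value: CAD 370214.48

CIF = EXW price + pre-shipment costs + freight + insurance
CIF = 361124.42 + 397.04 + 316.88 + 191.06 + 7772.64 + 412.44 = 370214.48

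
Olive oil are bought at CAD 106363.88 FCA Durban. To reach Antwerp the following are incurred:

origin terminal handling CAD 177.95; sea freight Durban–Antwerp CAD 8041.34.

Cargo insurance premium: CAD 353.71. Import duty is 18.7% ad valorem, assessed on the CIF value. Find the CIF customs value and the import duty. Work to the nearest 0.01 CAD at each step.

CIF value: CAD 114936.88; import duty: CAD 21493.20

CIF = FCA price + pre-shipment costs + freight + insurance
CIF = 106363.88 + 177.95 + 8041.34 + 353.71 = 114936.88
Import duty = 114936.88 × 18.7% = 21493.20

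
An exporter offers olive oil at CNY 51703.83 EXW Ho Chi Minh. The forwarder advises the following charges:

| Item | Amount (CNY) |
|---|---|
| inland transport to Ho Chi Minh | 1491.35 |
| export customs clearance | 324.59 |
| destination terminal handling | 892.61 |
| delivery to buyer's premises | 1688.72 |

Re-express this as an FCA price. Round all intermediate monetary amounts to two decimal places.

FCA price: CNY 53519.77

Not relevant to the conversion: destination terminal, delivery — on the buyer under both terms; not part of either seller's price.
From EXW to FCA, the seller additionally bears: inland to port, export clearance.
FCA price = 51703.83 + 1491.35 + 324.59 = 53519.77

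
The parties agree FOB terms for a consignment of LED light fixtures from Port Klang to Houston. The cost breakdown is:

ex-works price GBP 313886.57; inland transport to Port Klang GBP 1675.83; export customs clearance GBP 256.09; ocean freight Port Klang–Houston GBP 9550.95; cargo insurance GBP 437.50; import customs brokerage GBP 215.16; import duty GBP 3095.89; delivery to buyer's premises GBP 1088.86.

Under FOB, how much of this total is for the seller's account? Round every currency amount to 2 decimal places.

Seller's account: GBP 315818.49

FOB: the seller bears costs until goods are on board at the origin port; the buyer bears freight, insurance and all costs thereafter.
Seller's account: goods 313886.57 + inland to port 1675.83 + export clearance 256.09 = 315818.49
Buyer's account: freight 9550.95 + insurance 437.50 + brokerage 215.16 + duty 3095.89 + delivery 1088.86 = 14388.36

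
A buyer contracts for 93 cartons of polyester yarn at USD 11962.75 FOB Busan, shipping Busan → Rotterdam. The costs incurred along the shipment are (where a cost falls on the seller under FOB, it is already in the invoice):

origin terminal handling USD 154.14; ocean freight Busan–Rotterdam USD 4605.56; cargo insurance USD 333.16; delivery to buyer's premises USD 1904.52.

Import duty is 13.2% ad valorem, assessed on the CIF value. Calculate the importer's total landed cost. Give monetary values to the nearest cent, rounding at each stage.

Total landed cost: USD 21036.98

FOB: the seller bears costs until goods are on board at the origin port; the buyer bears freight, insurance and all costs thereafter.
Already in the invoice (seller's account under FOB): origin terminal — exclude.
CIF value = FOB price + freight + insurance = 11962.75 + 4605.56 + 333.16 = 16901.47
Import duty = 16901.47 × 13.2% = 2230.99
Buyer bears: freight 4605.56 + insurance 333.16 + delivery 1904.52 + duty 2230.99 = 9074.23
Landed cost = invoice 11962.75 + 9074.23 = 21036.98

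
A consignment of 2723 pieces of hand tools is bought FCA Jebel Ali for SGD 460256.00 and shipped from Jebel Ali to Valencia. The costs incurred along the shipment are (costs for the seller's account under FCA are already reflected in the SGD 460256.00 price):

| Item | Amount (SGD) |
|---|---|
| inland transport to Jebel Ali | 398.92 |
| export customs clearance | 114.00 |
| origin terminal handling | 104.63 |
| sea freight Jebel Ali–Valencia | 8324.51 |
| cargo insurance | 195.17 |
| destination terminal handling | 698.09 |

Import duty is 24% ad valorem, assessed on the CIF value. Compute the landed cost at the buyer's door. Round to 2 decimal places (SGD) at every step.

FCA: the seller delivers export-cleared goods to the carrier; the buyer bears costs from that point.
Already in the invoice (seller's account under FCA): inland to port, export clearance — exclude.
CIF value = FCA price + origin terminal + freight + insurance = 460256.00 + 104.63 + 8324.51 + 195.17 = 468880.31
Import duty = 468880.31 × 24% = 112531.27
Buyer bears: origin terminal 104.63 + freight 8324.51 + insurance 195.17 + destination terminal 698.09 + duty 112531.27 = 121853.67
Landed cost = invoice 460256.00 + 121853.67 = 582109.67

Total landed cost: SGD 582109.67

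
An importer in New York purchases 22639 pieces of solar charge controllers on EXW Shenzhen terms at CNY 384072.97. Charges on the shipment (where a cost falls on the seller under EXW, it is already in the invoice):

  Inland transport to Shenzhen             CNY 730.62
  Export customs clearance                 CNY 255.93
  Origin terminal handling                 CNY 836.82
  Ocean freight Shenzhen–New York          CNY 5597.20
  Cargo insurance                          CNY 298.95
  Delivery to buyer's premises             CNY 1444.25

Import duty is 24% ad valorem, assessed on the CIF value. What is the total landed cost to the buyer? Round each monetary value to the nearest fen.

EXW: the seller makes goods available at their premises; the buyer bears all onward costs.
CIF value = EXW price + inland to port + export clearance + origin terminal + freight + insurance = 384072.97 + 730.62 + 255.93 + 836.82 + 5597.20 + 298.95 = 391792.49
Import duty = 391792.49 × 24% = 94030.20
Buyer bears: inland to port 730.62 + export clearance 255.93 + origin terminal 836.82 + freight 5597.20 + insurance 298.95 + delivery 1444.25 + duty 94030.20 = 103193.97
Landed cost = invoice 384072.97 + 103193.97 = 487266.94

Total landed cost: CNY 487266.94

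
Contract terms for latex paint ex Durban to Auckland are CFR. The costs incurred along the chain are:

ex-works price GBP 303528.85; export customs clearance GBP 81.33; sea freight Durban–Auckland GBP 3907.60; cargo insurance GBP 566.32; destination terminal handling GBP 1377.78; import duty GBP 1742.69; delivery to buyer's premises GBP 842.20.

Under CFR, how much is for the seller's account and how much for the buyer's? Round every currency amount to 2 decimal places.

CFR: the seller pays costs through ocean freight to the destination port, but not insurance.
Seller's account: goods 303528.85 + export clearance 81.33 + freight 3907.60 = 307517.78
Buyer's account: insurance 566.32 + destination terminal 1377.78 + duty 1742.69 + delivery 842.20 = 4528.99

Seller: GBP 307517.78; buyer: GBP 4528.99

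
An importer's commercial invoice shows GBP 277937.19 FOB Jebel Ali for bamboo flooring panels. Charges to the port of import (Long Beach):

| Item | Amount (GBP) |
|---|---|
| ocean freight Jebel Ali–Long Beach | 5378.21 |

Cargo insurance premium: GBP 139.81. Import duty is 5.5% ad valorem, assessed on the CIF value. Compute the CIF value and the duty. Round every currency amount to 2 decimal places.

CIF = FOB price + freight + insurance
CIF = 277937.19 + 5378.21 + 139.81 = 283455.21
Import duty = 283455.21 × 5.5% = 15590.04

CIF value: GBP 283455.21; import duty: GBP 15590.04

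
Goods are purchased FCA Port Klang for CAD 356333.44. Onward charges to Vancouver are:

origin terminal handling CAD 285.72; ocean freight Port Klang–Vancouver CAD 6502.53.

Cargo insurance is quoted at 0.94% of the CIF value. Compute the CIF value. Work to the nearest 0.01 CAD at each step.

Let C be the CIF value. C = FCA price + pre-shipment costs + freight + 0.94% × C
C − 0.94% × C = 356333.44 + 285.72 + 6502.53
0.9906 × C = 363121.69
C = 363121.69 / 0.9906 = 366567.42
Insurance premium = 0.94% × 366567.42 = 3445.73

CIF value: CAD 366567.42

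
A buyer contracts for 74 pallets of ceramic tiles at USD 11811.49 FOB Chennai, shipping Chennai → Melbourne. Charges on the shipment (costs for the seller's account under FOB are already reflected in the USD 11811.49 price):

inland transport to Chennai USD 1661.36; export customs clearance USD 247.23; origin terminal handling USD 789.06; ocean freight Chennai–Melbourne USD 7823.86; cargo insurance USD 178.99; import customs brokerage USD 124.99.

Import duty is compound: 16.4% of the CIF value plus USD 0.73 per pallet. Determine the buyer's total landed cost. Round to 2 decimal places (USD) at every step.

Total landed cost: USD 23242.90

FOB: the seller bears costs until goods are on board at the origin port; the buyer bears freight, insurance and all costs thereafter.
Already in the invoice (seller's account under FOB): inland to port, export clearance, origin terminal — exclude.
CIF value = FOB price + freight + insurance = 11811.49 + 7823.86 + 178.99 = 19814.34
Ad valorem component: 19814.34 × 16.4% = 3249.55
Specific component: 74 × 0.73 = 54.02
Import duty = 3249.55 + 54.02 = 3303.57
Buyer bears: freight 7823.86 + insurance 178.99 + brokerage 124.99 + duty 3303.57 = 11431.41
Landed cost = invoice 11811.49 + 11431.41 = 23242.90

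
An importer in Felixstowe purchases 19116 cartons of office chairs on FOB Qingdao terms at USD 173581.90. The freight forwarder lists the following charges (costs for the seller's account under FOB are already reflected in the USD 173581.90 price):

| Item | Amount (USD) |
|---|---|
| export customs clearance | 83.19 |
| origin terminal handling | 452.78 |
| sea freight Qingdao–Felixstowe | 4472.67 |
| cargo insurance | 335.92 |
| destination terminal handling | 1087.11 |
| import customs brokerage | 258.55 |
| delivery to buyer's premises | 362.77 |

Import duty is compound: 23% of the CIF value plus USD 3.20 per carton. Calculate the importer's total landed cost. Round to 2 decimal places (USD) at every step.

Total landed cost: USD 282299.93

FOB: the seller bears costs until goods are on board at the origin port; the buyer bears freight, insurance and all costs thereafter.
Already in the invoice (seller's account under FOB): export clearance, origin terminal — exclude.
CIF value = FOB price + freight + insurance = 173581.90 + 4472.67 + 335.92 = 178390.49
Ad valorem component: 178390.49 × 23% = 41029.81
Specific component: 19116 × 3.20 = 61171.20
Import duty = 41029.81 + 61171.20 = 102201.01
Buyer bears: freight 4472.67 + insurance 335.92 + destination terminal 1087.11 + brokerage 258.55 + delivery 362.77 + duty 102201.01 = 108718.03
Landed cost = invoice 173581.90 + 108718.03 = 282299.93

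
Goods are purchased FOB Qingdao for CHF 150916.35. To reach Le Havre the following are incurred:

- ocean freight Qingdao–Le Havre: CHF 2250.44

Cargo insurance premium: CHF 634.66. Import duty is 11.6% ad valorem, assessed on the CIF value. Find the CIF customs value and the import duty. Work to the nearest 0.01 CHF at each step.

CIF = FOB price + freight + insurance
CIF = 150916.35 + 2250.44 + 634.66 = 153801.45
Import duty = 153801.45 × 11.6% = 17840.97

CIF value: CHF 153801.45; import duty: CHF 17840.97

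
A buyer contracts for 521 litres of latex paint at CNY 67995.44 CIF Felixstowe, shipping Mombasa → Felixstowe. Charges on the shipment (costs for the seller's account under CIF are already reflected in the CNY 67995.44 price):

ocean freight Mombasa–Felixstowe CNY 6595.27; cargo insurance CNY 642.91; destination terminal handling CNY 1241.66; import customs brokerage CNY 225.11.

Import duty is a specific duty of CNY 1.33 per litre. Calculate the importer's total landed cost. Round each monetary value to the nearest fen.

Total landed cost: CNY 70155.14

CIF: the seller pays costs through ocean freight and marine insurance to the destination port.
Already in the invoice (seller's account under CIF): freight, insurance — exclude.
The CIF price already equals the CIF value: 67995.44
Import duty = 521 × 1.33 = 692.93
Buyer bears: destination terminal 1241.66 + brokerage 225.11 + duty 692.93 = 2159.70
Landed cost = invoice 67995.44 + 2159.70 = 70155.14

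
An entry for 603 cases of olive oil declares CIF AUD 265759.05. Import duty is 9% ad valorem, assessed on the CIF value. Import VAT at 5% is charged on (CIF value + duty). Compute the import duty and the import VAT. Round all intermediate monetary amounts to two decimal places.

Import duty = 265759.05 × 9% = 23918.31
VAT base = CIF + duty = 265759.05 + 23918.31 = 289677.36
Import VAT = 289677.36 × 5% = 14483.87

Import duty: AUD 23918.31; import VAT: AUD 14483.87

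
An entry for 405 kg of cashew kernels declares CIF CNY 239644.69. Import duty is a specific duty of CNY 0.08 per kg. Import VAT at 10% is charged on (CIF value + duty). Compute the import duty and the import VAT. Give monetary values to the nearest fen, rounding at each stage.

Import duty = 405 × 0.08 = 32.40
VAT base = CIF + duty = 239644.69 + 32.40 = 239677.09
Import VAT = 239677.09 × 10% = 23967.71

Import duty: CNY 32.40; import VAT: CNY 23967.71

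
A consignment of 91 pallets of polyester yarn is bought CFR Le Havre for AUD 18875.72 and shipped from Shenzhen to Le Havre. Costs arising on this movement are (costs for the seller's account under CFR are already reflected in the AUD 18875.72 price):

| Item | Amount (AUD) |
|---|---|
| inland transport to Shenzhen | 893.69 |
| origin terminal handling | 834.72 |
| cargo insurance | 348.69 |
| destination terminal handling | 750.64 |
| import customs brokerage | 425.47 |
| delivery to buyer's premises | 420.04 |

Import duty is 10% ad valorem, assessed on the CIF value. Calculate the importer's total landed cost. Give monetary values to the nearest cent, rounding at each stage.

CFR: the seller pays costs through ocean freight to the destination port, but not insurance.
Already in the invoice (seller's account under CFR): inland to port, origin terminal — exclude.
CIF value = CFR price + insurance = 18875.72 + 348.69 = 19224.41
Import duty = 19224.41 × 10% = 1922.44
Buyer bears: insurance 348.69 + destination terminal 750.64 + brokerage 425.47 + delivery 420.04 + duty 1922.44 = 3867.28
Landed cost = invoice 18875.72 + 3867.28 = 22743.00

Total landed cost: AUD 22743.00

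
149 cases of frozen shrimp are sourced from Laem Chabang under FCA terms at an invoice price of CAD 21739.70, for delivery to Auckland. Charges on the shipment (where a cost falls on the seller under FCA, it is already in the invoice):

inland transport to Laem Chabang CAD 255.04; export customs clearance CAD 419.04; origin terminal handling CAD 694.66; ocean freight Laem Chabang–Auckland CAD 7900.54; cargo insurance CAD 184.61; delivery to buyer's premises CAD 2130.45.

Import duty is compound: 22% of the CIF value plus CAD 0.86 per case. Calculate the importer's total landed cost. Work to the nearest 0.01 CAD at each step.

Total landed cost: CAD 39492.39

FCA: the seller delivers export-cleared goods to the carrier; the buyer bears costs from that point.
Already in the invoice (seller's account under FCA): inland to port, export clearance — exclude.
CIF value = FCA price + origin terminal + freight + insurance = 21739.70 + 694.66 + 7900.54 + 184.61 = 30519.51
Ad valorem component: 30519.51 × 22% = 6714.29
Specific component: 149 × 0.86 = 128.14
Import duty = 6714.29 + 128.14 = 6842.43
Buyer bears: origin terminal 694.66 + freight 7900.54 + insurance 184.61 + delivery 2130.45 + duty 6842.43 = 17752.69
Landed cost = invoice 21739.70 + 17752.69 = 39492.39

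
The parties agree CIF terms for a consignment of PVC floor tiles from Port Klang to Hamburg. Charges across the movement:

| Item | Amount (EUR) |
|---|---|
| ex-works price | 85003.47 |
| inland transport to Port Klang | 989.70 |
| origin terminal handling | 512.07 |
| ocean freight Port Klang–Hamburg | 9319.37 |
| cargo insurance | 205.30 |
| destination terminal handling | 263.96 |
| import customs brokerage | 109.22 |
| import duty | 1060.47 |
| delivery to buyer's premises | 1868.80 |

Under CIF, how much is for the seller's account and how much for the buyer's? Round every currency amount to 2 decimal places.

CIF: the seller pays costs through ocean freight and marine insurance to the destination port.
Seller's account: goods 85003.47 + inland to port 989.70 + origin terminal 512.07 + freight 9319.37 + insurance 205.30 = 96029.91
Buyer's account: destination terminal 263.96 + brokerage 109.22 + duty 1060.47 + delivery 1868.80 = 3302.45

Seller: EUR 96029.91; buyer: EUR 3302.45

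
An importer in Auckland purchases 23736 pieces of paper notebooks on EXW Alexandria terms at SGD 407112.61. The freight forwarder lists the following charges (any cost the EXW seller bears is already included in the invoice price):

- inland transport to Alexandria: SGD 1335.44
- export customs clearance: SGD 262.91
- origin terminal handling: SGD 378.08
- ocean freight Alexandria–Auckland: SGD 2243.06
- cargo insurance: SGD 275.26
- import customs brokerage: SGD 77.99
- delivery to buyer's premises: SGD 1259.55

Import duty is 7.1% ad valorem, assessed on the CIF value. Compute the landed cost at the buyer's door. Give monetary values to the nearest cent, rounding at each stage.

Total landed cost: SGD 442169.02

EXW: the seller makes goods available at their premises; the buyer bears all onward costs.
CIF value = EXW price + inland to port + export clearance + origin terminal + freight + insurance = 407112.61 + 1335.44 + 262.91 + 378.08 + 2243.06 + 275.26 = 411607.36
Import duty = 411607.36 × 7.1% = 29224.12
Buyer bears: inland to port 1335.44 + export clearance 262.91 + origin terminal 378.08 + freight 2243.06 + insurance 275.26 + brokerage 77.99 + delivery 1259.55 + duty 29224.12 = 35056.41
Landed cost = invoice 407112.61 + 35056.41 = 442169.02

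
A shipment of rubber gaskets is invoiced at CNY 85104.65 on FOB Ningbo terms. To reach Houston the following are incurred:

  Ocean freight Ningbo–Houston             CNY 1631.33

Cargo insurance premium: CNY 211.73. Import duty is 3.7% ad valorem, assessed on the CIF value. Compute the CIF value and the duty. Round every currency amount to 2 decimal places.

CIF = FOB price + freight + insurance
CIF = 85104.65 + 1631.33 + 211.73 = 86947.71
Import duty = 86947.71 × 3.7% = 3217.07

CIF value: CNY 86947.71; import duty: CNY 3217.07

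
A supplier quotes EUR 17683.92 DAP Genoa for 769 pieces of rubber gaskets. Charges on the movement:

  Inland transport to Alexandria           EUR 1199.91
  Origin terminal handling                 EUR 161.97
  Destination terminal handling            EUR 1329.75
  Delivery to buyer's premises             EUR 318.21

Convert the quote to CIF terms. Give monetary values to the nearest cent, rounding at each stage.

CIF price: EUR 16035.96

Not relevant to the conversion: origin terminal, inland to port — on the seller under both DAP and CIF; already in the DAP price and stays in the CIF price.
From DAP to CIF, the seller no longer bears: destination terminal, delivery.
CIF price = 17683.92 − 1329.75 − 318.21 = 16035.96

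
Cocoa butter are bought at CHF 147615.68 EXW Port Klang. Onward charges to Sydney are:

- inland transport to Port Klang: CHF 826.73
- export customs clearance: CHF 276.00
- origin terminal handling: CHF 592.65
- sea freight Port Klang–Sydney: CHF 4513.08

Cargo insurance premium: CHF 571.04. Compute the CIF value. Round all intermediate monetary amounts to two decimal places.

CIF value: CHF 154395.18

CIF = EXW price + pre-shipment costs + freight + insurance
CIF = 147615.68 + 826.73 + 276.00 + 592.65 + 4513.08 + 571.04 = 154395.18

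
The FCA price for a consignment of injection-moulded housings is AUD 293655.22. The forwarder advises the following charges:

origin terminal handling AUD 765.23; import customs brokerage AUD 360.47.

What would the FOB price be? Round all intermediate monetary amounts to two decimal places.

Not relevant to the conversion: brokerage — on the buyer under both terms; not part of either seller's price.
From FCA to FOB, the seller additionally bears: origin terminal.
FOB price = 293655.22 + 765.23 = 294420.45

FOB price: AUD 294420.45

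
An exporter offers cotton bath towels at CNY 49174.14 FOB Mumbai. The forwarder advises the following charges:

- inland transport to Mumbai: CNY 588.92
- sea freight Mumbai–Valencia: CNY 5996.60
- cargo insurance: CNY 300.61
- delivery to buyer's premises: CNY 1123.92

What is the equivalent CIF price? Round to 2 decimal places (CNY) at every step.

CIF price: CNY 55471.35

Not relevant to the conversion: inland to port — on the seller under both FOB and CIF; already in the FOB price and stays in the CIF price. delivery — on the buyer under both terms; not part of either seller's price.
From FOB to CIF, the seller additionally bears: freight, insurance.
CIF price = 49174.14 + 5996.60 + 300.61 = 55471.35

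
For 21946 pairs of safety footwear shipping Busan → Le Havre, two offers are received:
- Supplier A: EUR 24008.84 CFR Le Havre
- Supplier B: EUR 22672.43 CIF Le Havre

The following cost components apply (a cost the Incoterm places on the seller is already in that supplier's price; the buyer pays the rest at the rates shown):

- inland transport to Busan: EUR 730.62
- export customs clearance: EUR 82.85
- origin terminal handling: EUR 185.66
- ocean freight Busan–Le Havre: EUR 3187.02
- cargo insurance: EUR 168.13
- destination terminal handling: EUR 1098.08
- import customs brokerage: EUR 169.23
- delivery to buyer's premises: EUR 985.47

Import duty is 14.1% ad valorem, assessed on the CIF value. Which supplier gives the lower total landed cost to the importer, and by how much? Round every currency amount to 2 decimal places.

Supplier A (CFR):
CIF value = CFR price + insurance = 24008.84 + 168.13 = 24176.97
Import duty = 24176.97 × 14.1% = 3408.95
Buyer bears (A): 168.13 + 1098.08 + 169.23 + 985.47 = 2420.91
Landed cost (A) = invoice 24008.84 + 2420.91 + duty 3408.95 = 29838.70
Supplier B (CIF):
The CIF price already equals the CIF value: 22672.43
Import duty = 22672.43 × 14.1% = 3196.81
Buyer bears (B): 1098.08 + 169.23 + 985.47 = 2252.78
Landed cost (B) = invoice 22672.43 + 2252.78 + duty 3196.81 = 28122.02
Difference = |29838.70 − 28122.02| = 1716.68

Supplier B is cheaper by EUR 1716.68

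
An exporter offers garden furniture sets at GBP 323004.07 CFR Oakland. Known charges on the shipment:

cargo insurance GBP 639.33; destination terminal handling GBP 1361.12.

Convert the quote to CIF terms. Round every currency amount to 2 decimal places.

CIF price: GBP 323643.40

Not relevant to the conversion: destination terminal — on the buyer under both terms; not part of either seller's price.
From CFR to CIF, the seller additionally bears: insurance.
CIF price = 323004.07 + 639.33 = 323643.40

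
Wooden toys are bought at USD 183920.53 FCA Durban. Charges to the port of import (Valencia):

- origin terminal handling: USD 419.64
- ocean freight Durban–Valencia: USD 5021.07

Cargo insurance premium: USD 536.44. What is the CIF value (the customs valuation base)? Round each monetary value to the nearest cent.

CIF = FCA price + pre-shipment costs + freight + insurance
CIF = 183920.53 + 419.64 + 5021.07 + 536.44 = 189897.68

CIF value: USD 189897.68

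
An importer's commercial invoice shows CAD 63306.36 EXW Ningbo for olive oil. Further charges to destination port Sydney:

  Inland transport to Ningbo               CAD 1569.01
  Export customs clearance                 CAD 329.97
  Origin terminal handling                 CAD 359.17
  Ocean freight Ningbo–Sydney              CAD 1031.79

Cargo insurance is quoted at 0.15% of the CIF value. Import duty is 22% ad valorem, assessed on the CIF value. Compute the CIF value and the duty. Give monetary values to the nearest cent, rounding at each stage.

CIF value: CAD 66696.34; import duty: CAD 14673.19

Let C be the CIF value. C = EXW price + pre-shipment costs + freight + 0.15% × C
C − 0.15% × C = 63306.36 + 1569.01 + 329.97 + 359.17 + 1031.79
0.9985 × C = 66596.30
C = 66596.30 / 0.9985 = 66696.34
Insurance premium = 0.15% × 66696.34 = 100.04
Import duty = 66696.34 × 22% = 14673.19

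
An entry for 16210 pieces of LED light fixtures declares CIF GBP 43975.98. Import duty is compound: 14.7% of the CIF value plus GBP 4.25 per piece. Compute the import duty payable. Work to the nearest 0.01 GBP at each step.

Import duty: GBP 75356.97

Ad valorem component: 43975.98 × 14.7% = 6464.47
Specific component: 16210 × 4.25 = 68892.50
Import duty = 6464.47 + 68892.50 = 75356.97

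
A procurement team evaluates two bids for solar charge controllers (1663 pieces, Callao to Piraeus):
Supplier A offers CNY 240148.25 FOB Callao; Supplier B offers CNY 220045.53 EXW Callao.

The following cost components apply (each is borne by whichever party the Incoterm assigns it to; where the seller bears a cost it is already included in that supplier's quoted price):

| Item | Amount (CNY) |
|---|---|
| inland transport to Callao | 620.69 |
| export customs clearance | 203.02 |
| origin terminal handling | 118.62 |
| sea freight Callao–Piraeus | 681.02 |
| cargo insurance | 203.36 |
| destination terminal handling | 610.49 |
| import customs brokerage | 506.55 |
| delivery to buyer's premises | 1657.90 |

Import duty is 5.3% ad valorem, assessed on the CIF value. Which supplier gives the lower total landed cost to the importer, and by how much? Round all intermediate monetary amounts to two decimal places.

Supplier A (FOB):
CIF value = FOB price + freight + insurance = 240148.25 + 681.02 + 203.36 = 241032.63
Import duty = 241032.63 × 5.3% = 12774.73
Buyer bears (A): 681.02 + 203.36 + 610.49 + 506.55 + 1657.90 = 3659.32
Landed cost (A) = invoice 240148.25 + 3659.32 + duty 12774.73 = 256582.30
Supplier B (EXW):
CIF value = EXW price + inland to port + export clearance + origin terminal + freight + insurance = 220045.53 + 620.69 + 203.02 + 118.62 + 681.02 + 203.36 = 221872.24
Import duty = 221872.24 × 5.3% = 11759.23
Buyer bears (B): 620.69 + 203.02 + 118.62 + 681.02 + 203.36 + 610.49 + 506.55 + 1657.90 = 4601.65
Landed cost (B) = invoice 220045.53 + 4601.65 + duty 11759.23 = 236406.41
Difference = |256582.30 − 236406.41| = 20175.89

Supplier B is cheaper by CNY 20175.89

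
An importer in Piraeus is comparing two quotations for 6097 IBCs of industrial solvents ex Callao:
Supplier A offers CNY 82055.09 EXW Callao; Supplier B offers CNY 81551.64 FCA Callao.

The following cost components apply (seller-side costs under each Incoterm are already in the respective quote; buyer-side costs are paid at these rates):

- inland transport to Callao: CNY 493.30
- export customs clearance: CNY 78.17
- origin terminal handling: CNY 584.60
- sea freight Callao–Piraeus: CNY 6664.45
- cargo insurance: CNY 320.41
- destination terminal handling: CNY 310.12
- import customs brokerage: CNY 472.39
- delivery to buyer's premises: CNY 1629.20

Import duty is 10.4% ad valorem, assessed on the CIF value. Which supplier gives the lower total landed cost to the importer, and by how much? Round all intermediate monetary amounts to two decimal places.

Supplier B is cheaper by CNY 1186.72

Supplier A (EXW):
CIF value = EXW price + inland to port + export clearance + origin terminal + freight + insurance = 82055.09 + 493.30 + 78.17 + 584.60 + 6664.45 + 320.41 = 90196.02
Import duty = 90196.02 × 10.4% = 9380.39
Buyer bears (A): 493.30 + 78.17 + 584.60 + 6664.45 + 320.41 + 310.12 + 472.39 + 1629.20 = 10552.64
Landed cost (A) = invoice 82055.09 + 10552.64 + duty 9380.39 = 101988.12
Supplier B (FCA):
CIF value = FCA price + origin terminal + freight + insurance = 81551.64 + 584.60 + 6664.45 + 320.41 = 89121.10
Import duty = 89121.10 × 10.4% = 9268.59
Buyer bears (B): 584.60 + 6664.45 + 320.41 + 310.12 + 472.39 + 1629.20 = 9981.17
Landed cost (B) = invoice 81551.64 + 9981.17 + duty 9268.59 = 100801.40
Difference = |101988.12 − 100801.40| = 1186.72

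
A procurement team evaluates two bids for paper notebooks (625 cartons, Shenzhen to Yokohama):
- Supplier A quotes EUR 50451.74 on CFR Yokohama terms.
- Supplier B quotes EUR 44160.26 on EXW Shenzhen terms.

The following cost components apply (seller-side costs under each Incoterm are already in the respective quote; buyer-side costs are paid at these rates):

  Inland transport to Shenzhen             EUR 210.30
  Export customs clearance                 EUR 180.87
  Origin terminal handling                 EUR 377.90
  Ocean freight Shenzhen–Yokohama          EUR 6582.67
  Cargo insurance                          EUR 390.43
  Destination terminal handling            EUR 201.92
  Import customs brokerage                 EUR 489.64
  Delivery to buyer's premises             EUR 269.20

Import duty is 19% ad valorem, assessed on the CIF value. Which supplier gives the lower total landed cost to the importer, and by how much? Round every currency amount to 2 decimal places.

Supplier A (CFR):
CIF value = CFR price + insurance = 50451.74 + 390.43 = 50842.17
Import duty = 50842.17 × 19% = 9660.01
Buyer bears (A): 390.43 + 201.92 + 489.64 + 269.20 = 1351.19
Landed cost (A) = invoice 50451.74 + 1351.19 + duty 9660.01 = 61462.94
Supplier B (EXW):
CIF value = EXW price + inland to port + export clearance + origin terminal + freight + insurance = 44160.26 + 210.30 + 180.87 + 377.90 + 6582.67 + 390.43 = 51902.43
Import duty = 51902.43 × 19% = 9861.46
Buyer bears (B): 210.30 + 180.87 + 377.90 + 6582.67 + 390.43 + 201.92 + 489.64 + 269.20 = 8702.93
Landed cost (B) = invoice 44160.26 + 8702.93 + duty 9861.46 = 62724.65
Difference = |61462.94 − 62724.65| = 1261.71

Supplier A is cheaper by EUR 1261.71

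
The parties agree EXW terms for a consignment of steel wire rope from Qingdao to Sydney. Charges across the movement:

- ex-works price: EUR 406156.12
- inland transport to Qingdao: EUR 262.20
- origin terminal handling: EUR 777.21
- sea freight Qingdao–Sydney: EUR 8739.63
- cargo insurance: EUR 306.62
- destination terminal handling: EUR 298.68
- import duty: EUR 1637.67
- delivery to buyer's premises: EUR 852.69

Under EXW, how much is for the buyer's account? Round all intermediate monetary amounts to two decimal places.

EXW: the seller makes goods available at their premises; the buyer bears all onward costs.
Seller's account: goods 406156.12 = 406156.12
Buyer's account: inland to port 262.20 + origin terminal 777.21 + freight 8739.63 + insurance 306.62 + destination terminal 298.68 + duty 1637.67 + delivery 852.69 = 12874.70

Buyer's account: EUR 12874.70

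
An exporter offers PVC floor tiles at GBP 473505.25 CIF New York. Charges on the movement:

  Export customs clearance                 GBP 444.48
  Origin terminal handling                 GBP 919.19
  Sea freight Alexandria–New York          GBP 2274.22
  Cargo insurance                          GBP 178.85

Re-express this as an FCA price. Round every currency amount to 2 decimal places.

Not relevant to the conversion: export clearance — on the seller under both CIF and FCA; already in the CIF price and stays in the FCA price.
From CIF to FCA, the seller no longer bears: origin terminal, freight, insurance.
FCA price = 473505.25 − 919.19 − 2274.22 − 178.85 = 470132.99

FCA price: GBP 470132.99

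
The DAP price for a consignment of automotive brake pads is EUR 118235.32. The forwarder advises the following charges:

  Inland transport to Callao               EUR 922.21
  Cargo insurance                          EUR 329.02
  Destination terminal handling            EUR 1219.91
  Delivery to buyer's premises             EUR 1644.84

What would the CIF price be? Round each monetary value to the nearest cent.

CIF price: EUR 115370.57

Not relevant to the conversion: inland to port, insurance — on the seller under both DAP and CIF; already in the DAP price and stays in the CIF price.
From DAP to CIF, the seller no longer bears: destination terminal, delivery.
CIF price = 118235.32 − 1219.91 − 1644.84 = 115370.57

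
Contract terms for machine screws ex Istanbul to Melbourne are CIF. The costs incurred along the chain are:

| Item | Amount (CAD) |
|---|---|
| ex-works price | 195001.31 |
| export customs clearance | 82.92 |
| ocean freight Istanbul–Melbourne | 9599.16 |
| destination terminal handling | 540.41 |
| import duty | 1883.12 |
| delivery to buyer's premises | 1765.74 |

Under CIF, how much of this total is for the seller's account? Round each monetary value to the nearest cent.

CIF: the seller pays costs through ocean freight and marine insurance to the destination port.
Seller's account: goods 195001.31 + export clearance 82.92 + freight 9599.16 = 204683.39
Buyer's account: destination terminal 540.41 + duty 1883.12 + delivery 1765.74 = 4189.27

Seller's account: CAD 204683.39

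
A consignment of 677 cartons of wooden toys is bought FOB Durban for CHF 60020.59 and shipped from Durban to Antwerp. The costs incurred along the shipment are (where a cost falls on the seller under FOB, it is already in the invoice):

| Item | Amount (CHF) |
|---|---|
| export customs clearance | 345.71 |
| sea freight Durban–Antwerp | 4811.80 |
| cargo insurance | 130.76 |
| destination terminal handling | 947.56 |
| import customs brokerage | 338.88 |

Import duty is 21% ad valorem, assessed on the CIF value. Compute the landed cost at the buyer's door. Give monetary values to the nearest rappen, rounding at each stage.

FOB: the seller bears costs until goods are on board at the origin port; the buyer bears freight, insurance and all costs thereafter.
Already in the invoice (seller's account under FOB): export clearance — exclude.
CIF value = FOB price + freight + insurance = 60020.59 + 4811.80 + 130.76 = 64963.15
Import duty = 64963.15 × 21% = 13642.26
Buyer bears: freight 4811.80 + insurance 130.76 + destination terminal 947.56 + brokerage 338.88 + duty 13642.26 = 19871.26
Landed cost = invoice 60020.59 + 19871.26 = 79891.85

Total landed cost: CHF 79891.85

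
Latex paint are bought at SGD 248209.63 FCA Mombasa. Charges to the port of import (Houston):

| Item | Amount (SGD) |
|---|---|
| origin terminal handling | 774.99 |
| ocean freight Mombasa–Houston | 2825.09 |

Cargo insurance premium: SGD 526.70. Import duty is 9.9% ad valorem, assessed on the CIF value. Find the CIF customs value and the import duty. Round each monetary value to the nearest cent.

CIF value: SGD 252336.41; import duty: SGD 24981.30

CIF = FCA price + pre-shipment costs + freight + insurance
CIF = 248209.63 + 774.99 + 2825.09 + 526.70 = 252336.41
Import duty = 252336.41 × 9.9% = 24981.30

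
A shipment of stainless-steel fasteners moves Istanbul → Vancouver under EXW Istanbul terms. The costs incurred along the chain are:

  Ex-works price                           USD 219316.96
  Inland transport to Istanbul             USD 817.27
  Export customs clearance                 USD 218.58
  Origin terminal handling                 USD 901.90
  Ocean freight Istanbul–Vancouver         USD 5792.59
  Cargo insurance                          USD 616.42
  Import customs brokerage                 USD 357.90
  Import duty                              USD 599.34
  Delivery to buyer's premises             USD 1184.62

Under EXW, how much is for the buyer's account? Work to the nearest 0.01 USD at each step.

EXW: the seller makes goods available at their premises; the buyer bears all onward costs.
Seller's account: goods 219316.96 = 219316.96
Buyer's account: inland to port 817.27 + export clearance 218.58 + origin terminal 901.90 + freight 5792.59 + insurance 616.42 + brokerage 357.90 + duty 599.34 + delivery 1184.62 = 10488.62

Buyer's account: USD 10488.62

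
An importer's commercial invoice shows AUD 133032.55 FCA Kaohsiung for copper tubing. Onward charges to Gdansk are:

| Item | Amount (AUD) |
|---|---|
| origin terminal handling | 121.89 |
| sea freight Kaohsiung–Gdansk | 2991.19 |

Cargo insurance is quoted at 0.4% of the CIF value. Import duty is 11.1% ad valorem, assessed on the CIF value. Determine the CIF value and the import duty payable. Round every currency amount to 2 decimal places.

Let C be the CIF value. C = FCA price + pre-shipment costs + freight + 0.4% × C
C − 0.4% × C = 133032.55 + 121.89 + 2991.19
0.996 × C = 136145.63
C = 136145.63 / 0.996 = 136692.40
Insurance premium = 0.4% × 136692.40 = 546.77
Import duty = 136692.40 × 11.1% = 15172.86

CIF value: AUD 136692.40; import duty: AUD 15172.86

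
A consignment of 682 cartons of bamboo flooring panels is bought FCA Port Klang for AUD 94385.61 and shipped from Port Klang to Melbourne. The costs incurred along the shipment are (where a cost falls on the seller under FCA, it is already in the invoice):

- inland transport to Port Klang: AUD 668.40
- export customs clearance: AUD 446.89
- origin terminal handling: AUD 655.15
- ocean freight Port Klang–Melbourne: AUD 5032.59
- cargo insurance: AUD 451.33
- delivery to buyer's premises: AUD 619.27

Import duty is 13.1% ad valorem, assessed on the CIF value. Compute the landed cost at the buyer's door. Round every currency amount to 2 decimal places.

Total landed cost: AUD 114312.68

FCA: the seller delivers export-cleared goods to the carrier; the buyer bears costs from that point.
Already in the invoice (seller's account under FCA): inland to port, export clearance — exclude.
CIF value = FCA price + origin terminal + freight + insurance = 94385.61 + 655.15 + 5032.59 + 451.33 = 100524.68
Import duty = 100524.68 × 13.1% = 13168.73
Buyer bears: origin terminal 655.15 + freight 5032.59 + insurance 451.33 + delivery 619.27 + duty 13168.73 = 19927.07
Landed cost = invoice 94385.61 + 19927.07 = 114312.68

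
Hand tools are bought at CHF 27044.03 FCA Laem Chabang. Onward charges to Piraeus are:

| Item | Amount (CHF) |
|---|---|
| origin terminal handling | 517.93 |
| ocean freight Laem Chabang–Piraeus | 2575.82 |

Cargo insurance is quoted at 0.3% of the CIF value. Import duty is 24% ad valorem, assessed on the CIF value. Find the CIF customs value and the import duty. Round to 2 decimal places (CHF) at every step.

Let C be the CIF value. C = FCA price + pre-shipment costs + freight + 0.3% × C
C − 0.3% × C = 27044.03 + 517.93 + 2575.82
0.997 × C = 30137.78
C = 30137.78 / 0.997 = 30228.47
Insurance premium = 0.3% × 30228.47 = 90.69
Import duty = 30228.47 × 24% = 7254.83

CIF value: CHF 30228.47; import duty: CHF 7254.83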